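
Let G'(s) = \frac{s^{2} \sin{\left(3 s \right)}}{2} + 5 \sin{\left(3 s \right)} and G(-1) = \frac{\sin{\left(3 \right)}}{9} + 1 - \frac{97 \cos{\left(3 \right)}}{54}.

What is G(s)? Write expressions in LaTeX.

The integrand splits into summands that can be handled one at a time.
A general antiderivative is - \frac{s^{2} \cos{\left(3 s \right)}}{6} + \frac{s \sin{\left(3 s \right)}}{9} - \frac{44 \cos{\left(3 s \right)}}{27} + C.
The condition gives C = \frac{\sin{\left(3 \right)}}{9} + 1 - \frac{97 \cos{\left(3 \right)}}{54} - (\frac{\sin{\left(3 \right)}}{9} - \frac{97 \cos{\left(3 \right)}}{54}) = 1.
So G(s) = - \frac{s^{2} \cos{\left(3 s \right)}}{6} + \frac{s \sin{\left(3 s \right)}}{9} - \frac{44 \cos{\left(3 s \right)}}{27} + 1.
Check: d/ds[- \frac{s^{2} \cos{\left(3 s \right)}}{6} + \frac{s \sin{\left(3 s \right)}}{9} - \frac{44 \cos{\left(3 s \right)}}{27} + 1] = \frac{s^{2} \sin{\left(3 s \right)}}{2} + 5 \sin{\left(3 s \right)} = G'(s).

G(s) = - \frac{s^{2} \cos{\left(3 s \right)}}{6} + \frac{s \sin{\left(3 s \right)}}{9} - \frac{44 \cos{\left(3 s \right)}}{27} + 1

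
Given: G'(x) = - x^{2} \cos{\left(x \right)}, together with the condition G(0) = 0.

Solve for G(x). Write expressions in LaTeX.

For G(x) to be correct, d/dx[G] must agree with the stated G'(x) identically.
A general antiderivative is - x^{2} \sin{\left(x \right)} - 2 x \cos{\left(x \right)} + 2 \sin{\left(x \right)} + C.
The condition gives C = 0 - (0) = 0.
So G(x) = - x^{2} \sin{\left(x \right)} - 2 x \cos{\left(x \right)} + 2 \sin{\left(x \right)}.
Check: d/dx[- x^{2} \sin{\left(x \right)} - 2 x \cos{\left(x \right)} + 2 \sin{\left(x \right)}] = - x^{2} \cos{\left(x \right)} = G'(x).

G(x) = - x^{2} \sin{\left(x \right)} - 2 x \cos{\left(x \right)} + 2 \sin{\left(x \right)}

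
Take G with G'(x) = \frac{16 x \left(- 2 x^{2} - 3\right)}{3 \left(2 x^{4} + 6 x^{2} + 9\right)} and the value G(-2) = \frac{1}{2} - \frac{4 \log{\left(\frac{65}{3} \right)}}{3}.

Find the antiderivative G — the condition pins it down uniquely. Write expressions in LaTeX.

G(x) = \frac{3 - 8 \log{\left(\frac{2 x^{4}}{3} + 2 x^{2} + 3 \right)}}{6}

The substitution u = \frac{2 x^{4}}{3} + 2 x^{2} + 3 works: G'(x) is exactly (dG/du)*(du/dx) for that inner function.
A general antiderivative is - \frac{4 \log{\left(\frac{2 x^{4}}{3} + 2 x^{2} + 3 \right)}}{3} + C.
The condition gives C = \frac{1}{2} - \frac{4 \log{\left(\frac{65}{3} \right)}}{3} - (- \frac{4 \log{\left(\frac{65}{3} \right)}}{3}) = \frac{1}{2}.
So G(x) = \frac{3 - 8 \log{\left(\frac{2 x^{4}}{3} + 2 x^{2} + 3 \right)}}{6}.
Check: d/dx[\frac{3 - 8 \log{\left(\frac{2 x^{4}}{3} + 2 x^{2} + 3 \right)}}{6}] = \frac{- 32 x^{3} - 48 x}{6 x^{4} + 18 x^{2} + 27}, which equals G'(x).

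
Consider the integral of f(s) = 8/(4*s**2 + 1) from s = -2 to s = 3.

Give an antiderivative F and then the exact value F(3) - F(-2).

Antiderivative: F(s) = 4*atan(2*s); value = 4*atan(4) + 4*atan(6)

Any candidate F(s) must reproduce f(s) exactly when differentiated.
F(s) = 4*atan(2*s) is an antiderivative of f.
Check: d/ds[4*atan(2*s)] = 8/(4*s**2 + 1) = f(s).
F(3) = 4*atan(6); F(-2) = -4*atan(4).
Integral = F(3) - F(-2) = 4*atan(4) + 4*atan(6).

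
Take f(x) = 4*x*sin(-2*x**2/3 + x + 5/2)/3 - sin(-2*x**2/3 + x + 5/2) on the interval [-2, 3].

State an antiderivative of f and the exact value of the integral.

The substitution u = -2*x**2/3 + x + 5/2 works: f is exactly (dF/du)*(du/dx) for that inner function.
F(x) = cos(-2*x**2/3 + x + 5/2) is an antiderivative of f.
Check: d/dx[cos(-2*x**2/3 + x + 5/2)] = 4*x*sin(-2*x**2/3 + x + 5/2)/3 - sin(-2*x**2/3 + x + 5/2) = f(x).
F(3) = cos(1/2); F(-2) = cos(13/6).
Integral = F(3) - F(-2) = -cos(13/6) + cos(1/2).

Antiderivative: F(x) = cos(-2*x**2/3 + x + 5/2); value = -cos(13/6) + cos(1/2)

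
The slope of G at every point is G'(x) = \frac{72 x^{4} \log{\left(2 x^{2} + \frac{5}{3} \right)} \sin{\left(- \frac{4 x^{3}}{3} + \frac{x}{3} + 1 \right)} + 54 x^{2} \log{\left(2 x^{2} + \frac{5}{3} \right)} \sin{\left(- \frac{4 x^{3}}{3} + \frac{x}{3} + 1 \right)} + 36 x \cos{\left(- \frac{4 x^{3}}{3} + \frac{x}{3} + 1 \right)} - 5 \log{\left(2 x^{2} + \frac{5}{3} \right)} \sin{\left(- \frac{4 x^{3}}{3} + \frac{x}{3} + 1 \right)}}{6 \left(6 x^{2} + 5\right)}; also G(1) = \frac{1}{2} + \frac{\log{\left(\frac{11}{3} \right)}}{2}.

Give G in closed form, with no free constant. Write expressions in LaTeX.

G(x) = \frac{\log{\left(2 x^{2} + \frac{5}{3} \right)} \cos{\left(- \frac{4 x^{3}}{3} + \frac{x}{3} + 1 \right)}}{2} + \frac{1}{2}

Recognize the product-rule pattern: G'(x) = u'v + uv' with u = \frac{\cos{\left(- \frac{4 x^{3}}{3} + \frac{x}{3} + 1 \right)}}{2}, v = \log{\left(2 x^{2} + \frac{5}{3} \right)}, so integration by parts undoes it.
A general antiderivative is \frac{\log{\left(2 x^{2} + \frac{5}{3} \right)} \cos{\left(- \frac{4 x^{3}}{3} + \frac{x}{3} + 1 \right)}}{2} + C.
The condition gives C = \frac{1}{2} + \frac{\log{\left(\frac{11}{3} \right)}}{2} - (\frac{\log{\left(\frac{11}{3} \right)}}{2}) = \frac{1}{2}.
So G(x) = \frac{\log{\left(2 x^{2} + \frac{5}{3} \right)} \cos{\left(- \frac{4 x^{3}}{3} + \frac{x}{3} + 1 \right)}}{2} + \frac{1}{2}.
Check: d/dx[\frac{\log{\left(2 x^{2} + \frac{5}{3} \right)} \cos{\left(- \frac{4 x^{3}}{3} + \frac{x}{3} + 1 \right)}}{2} + \frac{1}{2}] = \frac{72 x^{4} \log{\left(2 x^{2} + \frac{5}{3} \right)} \sin{\left(- \frac{4 x^{3}}{3} + \frac{x}{3} + 1 \right)} + 54 x^{2} \log{\left(2 x^{2} + \frac{5}{3} \right)} \sin{\left(- \frac{4 x^{3}}{3} + \frac{x}{3} + 1 \right)} + 36 x \cos{\left(- \frac{4 x^{3}}{3} + \frac{x}{3} + 1 \right)} - 5 \log{\left(2 x^{2} + \frac{5}{3} \right)} \sin{\left(- \frac{4 x^{3}}{3} + \frac{x}{3} + 1 \right)}}{36 x^{2} + 30}, which equals G'(x).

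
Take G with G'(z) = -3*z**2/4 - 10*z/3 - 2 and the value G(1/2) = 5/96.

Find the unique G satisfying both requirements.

G(z) = -(3*z**3 + 20*z**2 + 24*z - 18)/12

The integrand splits into summands that can be handled one at a time.
A general antiderivative is -z**3/4 - 5*z**2/3 - 2*z + 1 + C.
The condition gives C = 5/96 - (-43/96) = 1/2.
So G(z) = -(3*z**3 + 20*z**2 + 24*z - 18)/12.
Check: d/dz[-(3*z**3 + 20*z**2 + 24*z - 18)/12] = -3*z**2/4 - 10*z/3 - 2 = G'(z).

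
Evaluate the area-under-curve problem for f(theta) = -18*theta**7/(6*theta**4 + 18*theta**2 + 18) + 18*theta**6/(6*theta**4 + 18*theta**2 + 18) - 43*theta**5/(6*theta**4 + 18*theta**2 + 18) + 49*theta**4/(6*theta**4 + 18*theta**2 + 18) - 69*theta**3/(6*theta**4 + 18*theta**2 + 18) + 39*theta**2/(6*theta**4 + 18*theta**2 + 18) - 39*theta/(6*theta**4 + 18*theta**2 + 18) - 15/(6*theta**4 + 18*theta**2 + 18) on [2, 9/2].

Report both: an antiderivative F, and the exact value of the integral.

Antiderivative: F(theta) = -3*theta**4/4 + theta**3 + 11*theta**2/12 - 5*theta/6 - 2*log(theta**4/3 + theta**2 + 1); value = -12775/64 - 2*log(2527/8) + 2*log(62/3)

The integrand splits into summands that can be handled one at a time.
F(theta) = -3*theta**4/4 + theta**3 + 11*theta**2/12 - 5*theta/6 - 2*log(theta**4/3 + theta**2 + 1) is an antiderivative of f.
Check: d/dtheta[-3*theta**4/4 + theta**3 + 11*theta**2/12 - 5*theta/6 - 2*log(theta**4/3 + theta**2 + 1)] = (-18*theta**7 + 18*theta**6 - 43*theta**5 + 49*theta**4 - 69*theta**3 + 39*theta**2 - 39*theta - 15)/(6*theta**4 + 18*theta**2 + 18), which equals f(theta).
F(9/2) = -12903/64 - 2*log(2527/16); F(2) = -2*log(31/3) - 2.
Integral = F(9/2) - F(2) = -12775/64 - 2*log(2527/8) + 2*log(62/3).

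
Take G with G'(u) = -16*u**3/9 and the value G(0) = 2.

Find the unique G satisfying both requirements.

Whatever form G(u) takes, its d/du must return the stated G'(u).
A general antiderivative is -4*u**4/9 + C.
The condition gives C = 2 - (0) = 2.
So G(u) = 2 - 4*u**4/9.
Check: d/du[2 - 4*u**4/9] = -16*u**3/9 = G'(u).

G(u) = 2 - 4*u**4/9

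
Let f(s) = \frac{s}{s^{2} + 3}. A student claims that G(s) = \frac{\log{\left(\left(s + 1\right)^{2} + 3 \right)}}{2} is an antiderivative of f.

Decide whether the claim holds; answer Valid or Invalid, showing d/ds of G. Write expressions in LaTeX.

Invalid: d/ds[G] - f = \frac{- s^{2} - s + 3}{s^{4} + 2 s^{3} + 7 s^{2} + 6 s + 12}, which is not 0.

d/ds[G] = \frac{s + 1}{s^{2} + 2 s + 4}
d/ds[G] - f(s) = \frac{- s^{2} - s + 3}{s^{4} + 2 s^{3} + 7 s^{2} + 6 s + 12} != 0.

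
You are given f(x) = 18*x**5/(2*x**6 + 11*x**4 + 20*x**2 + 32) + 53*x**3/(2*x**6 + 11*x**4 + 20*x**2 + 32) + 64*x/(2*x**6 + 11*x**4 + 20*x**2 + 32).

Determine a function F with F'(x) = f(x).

An antiderivative is F(x) = 5*log(x**2/2 + 2)/2 + log(2*x**4 + 3*x**2 + 8).

The integrand splits into summands that can be handled one at a time.
Check: d/dx[5*log(x**2/2 + 2)/2 + log(2*x**4 + 3*x**2 + 8)] = (18*x**5 + 53*x**3 + 64*x)/(2*x**6 + 11*x**4 + 20*x**2 + 32), which equals f(x).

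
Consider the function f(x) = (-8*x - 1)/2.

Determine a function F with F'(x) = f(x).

An antiderivative is F(x) = (-4*x**2 - x + 3)/2.

Differentiate the proposed F(x) back; it has to land on f(x) exactly.
Check: d/dx[(-4*x**2 - x + 3)/2] = -4*x - 1/2, which equals f(x).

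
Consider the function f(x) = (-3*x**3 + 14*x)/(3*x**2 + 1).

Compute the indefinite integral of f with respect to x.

F(x) = -x**2/2 + 5*log(2*x**2 + 2/3)/2 + C

For F(x) to be correct the identity F'(x) - f(x) = 0 must hold.
Check: d/dx[-x**2/2 + 5*log(2*x**2 + 2/3)/2] = (-3*x**3 + 14*x)/(3*x**2 + 1) = f(x).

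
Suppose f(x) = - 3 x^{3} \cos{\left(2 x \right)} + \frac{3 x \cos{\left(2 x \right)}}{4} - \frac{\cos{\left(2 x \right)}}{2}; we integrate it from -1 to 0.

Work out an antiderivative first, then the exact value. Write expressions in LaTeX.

Antiderivative: F(x) = - \frac{3 x^{3} \sin{\left(2 x \right)}}{2} - \frac{9 x^{2} \cos{\left(2 x \right)}}{4} + \frac{21 x \sin{\left(2 x \right)}}{8} - \frac{\sin{\left(2 x \right)}}{4} + \frac{21 \cos{\left(2 x \right)}}{16}; value = - \frac{11 \sin{\left(2 \right)}}{8} + \frac{15 \cos{\left(2 \right)}}{16} + \frac{21}{16}

The integrand splits into summands that can be handled one at a time.
F(x) = - \frac{3 x^{3} \sin{\left(2 x \right)}}{2} - \frac{9 x^{2} \cos{\left(2 x \right)}}{4} + \frac{21 x \sin{\left(2 x \right)}}{8} - \frac{\sin{\left(2 x \right)}}{4} + \frac{21 \cos{\left(2 x \right)}}{16} is an antiderivative of f.
Check: d/dx[- \frac{3 x^{3} \sin{\left(2 x \right)}}{2} - \frac{9 x^{2} \cos{\left(2 x \right)}}{4} + \frac{21 x \sin{\left(2 x \right)}}{8} - \frac{\sin{\left(2 x \right)}}{4} + \frac{21 \cos{\left(2 x \right)}}{16}] = - 3 x^{3} \cos{\left(2 x \right)} + \frac{3 x \cos{\left(2 x \right)}}{4} - \frac{\cos{\left(2 x \right)}}{2} = f(x).
F(0) = \frac{21}{16}; F(-1) = - \frac{15 \cos{\left(2 \right)}}{16} + \frac{11 \sin{\left(2 \right)}}{8}.
Integral = F(0) - F(-1) = - \frac{11 \sin{\left(2 \right)}}{8} + \frac{15 \cos{\left(2 \right)}}{16} + \frac{21}{16}.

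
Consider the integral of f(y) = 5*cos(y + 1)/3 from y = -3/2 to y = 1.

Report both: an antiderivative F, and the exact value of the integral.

Any candidate F(y) must reproduce f(y) exactly when differentiated.
F(y) = 5*sin(y + 1)/3 is an antiderivative of f.
Check: d/dy[5*sin(y + 1)/3] = 5*cos(y + 1)/3 = f(y).
F(1) = 5*sin(2)/3; F(-3/2) = -5*sin(1/2)/3.
Integral = F(1) - F(-3/2) = 5*sin(1/2)/3 + 5*sin(2)/3.

Antiderivative: F(y) = 5*sin(y + 1)/3; value = 5*sin(1/2)/3 + 5*sin(2)/3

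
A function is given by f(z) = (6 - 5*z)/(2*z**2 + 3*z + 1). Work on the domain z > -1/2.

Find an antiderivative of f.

Factor the denominator ((z + 1)*(2*z + 1)) and decompose: f = 17/(2*z + 1) - 11/(z + 1); each piece integrates to a log, atan, or power term.
Check: d/dz[17*log(z + 1/2)/2 - 11*log(z + 1)] = (6 - 5*z)/(2*z**2 + 3*z + 1) = f(z).

An antiderivative is F(z) = 17*log(z + 1/2)/2 - 11*log(z + 1).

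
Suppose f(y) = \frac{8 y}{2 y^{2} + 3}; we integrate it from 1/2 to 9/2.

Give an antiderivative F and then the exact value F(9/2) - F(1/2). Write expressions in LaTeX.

f matches the chain-rule pattern g'(h)*h' with inner function h(y) = y^{2} + \frac{3}{2}; substituting u = h(y) collapses the integral.
F(y) = 2 \log{\left(y^{2} + \frac{3}{2} \right)} is an antiderivative of f.
Check: d/dy[2 \log{\left(y^{2} + \frac{3}{2} \right)}] = \frac{8 y}{2 y^{2} + 3} = f(y).
F(9/2) = 2 \log{\left(\frac{87}{4} \right)}; F(1/2) = 2 \log{\left(\frac{7}{4} \right)}.
Integral = F(9/2) - F(1/2) = - 2 \log{\left(\frac{7}{4} \right)} + 2 \log{\left(\frac{87}{4} \right)}.

Antiderivative: F(y) = 2 \log{\left(y^{2} + \frac{3}{2} \right)}; value = - 2 \log{\left(\frac{7}{4} \right)} + 2 \log{\left(\frac{87}{4} \right)}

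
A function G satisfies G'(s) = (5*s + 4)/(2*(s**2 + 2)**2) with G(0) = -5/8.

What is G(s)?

A candidate passes only if d/ds[G] lands on the given G'(s) exactly.
A general antiderivative is (2*s - 5)/(4*s**2 + 8) + sqrt(2)*atan(sqrt(2)*s/2)/4 + C.
The condition gives C = -5/8 - (-5/8) = 0.
So G(s) = (2*s - 5)/(4*s**2 + 8) + sqrt(2)*atan(sqrt(2)*s/2)/4.
Check: d/ds[(2*s - 5)/(4*s**2 + 8) + sqrt(2)*atan(sqrt(2)*s/2)/4] = (5*s + 4)/(2*s**4 + 8*s**2 + 8), which equals G'(s).

G(s) = (2*s - 5)/(4*s**2 + 8) + sqrt(2)*atan(sqrt(2)*s/2)/4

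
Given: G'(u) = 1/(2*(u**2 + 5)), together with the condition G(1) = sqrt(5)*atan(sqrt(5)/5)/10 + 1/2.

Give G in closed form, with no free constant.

The proposed G(u) is checked by its d/du: the result must match the given G'(u).
A general antiderivative is sqrt(5)*atan(sqrt(5)*u/5)/10 + C.
The condition gives C = sqrt(5)*atan(sqrt(5)/5)/10 + 1/2 - (sqrt(5)*atan(sqrt(5)/5)/10) = 1/2.
So G(u) = sqrt(5)*atan(sqrt(5)*u/5)/10 + 1/2.
Check: d/du[sqrt(5)*atan(sqrt(5)*u/5)/10 + 1/2] = 1/(2*u**2 + 10), which equals G'(u).

G(u) = sqrt(5)*atan(sqrt(5)*u/5)/10 + 1/2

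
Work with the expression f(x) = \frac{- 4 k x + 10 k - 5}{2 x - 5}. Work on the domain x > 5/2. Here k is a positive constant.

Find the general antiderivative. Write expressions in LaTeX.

A first test for any F(x): its x-derivative must equal f(x) identically.
Check: d/dx[- 2 k x - \frac{5 \log{\left(2 x - 5 \right)}}{2}] = \frac{- 4 k x + 10 k - 5}{2 x - 5} = f(x).

F(x) = - 2 k x - \frac{5 \log{\left(2 x - 5 \right)}}{2} + C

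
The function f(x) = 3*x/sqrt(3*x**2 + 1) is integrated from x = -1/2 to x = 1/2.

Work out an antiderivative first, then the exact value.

f matches the chain-rule pattern g'(h)*h' with inner function h(x) = 3*x**2 + 1; substituting u = h(x) collapses the integral.
F(x) = sqrt(3*x**2 + 1) is an antiderivative of f.
Check: d/dx[sqrt(3*x**2 + 1)] = 3*x/sqrt(3*x**2 + 1) = f(x).
F(1/2) = sqrt(7)/2; F(-1/2) = sqrt(7)/2.
Integral = F(1/2) - F(-1/2) = 0.

Antiderivative: F(x) = sqrt(3*x**2 + 1); value = 0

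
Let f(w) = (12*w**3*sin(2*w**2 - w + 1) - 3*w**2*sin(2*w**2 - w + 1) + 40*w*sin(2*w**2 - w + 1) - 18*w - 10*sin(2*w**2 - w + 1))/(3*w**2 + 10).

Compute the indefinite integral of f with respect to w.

F(w) = -3*log(3*w**2/2 + 5) - cos(2*w**2 - w + 1) + C

A candidate is checked by its d/dw: the result must match f(w).
Check: d/dw[-3*log(3*w**2/2 + 5) - cos(2*w**2 - w + 1)] = (12*w**3*sin(2*w**2 - w + 1) - 3*w**2*sin(2*w**2 - w + 1) + 40*w*sin(2*w**2 - w + 1) - 18*w - 10*sin(2*w**2 - w + 1))/(3*w**2 + 10) = f(w).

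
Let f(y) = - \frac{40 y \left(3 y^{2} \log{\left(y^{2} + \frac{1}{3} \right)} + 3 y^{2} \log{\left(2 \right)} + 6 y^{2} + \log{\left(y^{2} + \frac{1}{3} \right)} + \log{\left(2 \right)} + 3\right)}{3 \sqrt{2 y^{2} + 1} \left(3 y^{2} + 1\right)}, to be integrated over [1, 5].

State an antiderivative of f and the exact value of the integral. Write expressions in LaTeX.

Recognize the product-rule pattern: f = u'v + uv' with u = - \frac{20 \sqrt{2 y^{2} + 1}}{3}, v = \log{\left(2 y^{2} + \frac{2}{3} \right)}, so integration by parts undoes it.
F(y) = - \frac{20 \sqrt{2 y^{2} + 1} \log{\left(2 y^{2} + \frac{2}{3} \right)}}{3} is an antiderivative of f.
Check: d/dy[- \frac{20 \sqrt{2 y^{2} + 1} \log{\left(2 y^{2} + \frac{2}{3} \right)}}{3}] = \frac{- 120 y^{3} \log{\left(y^{2} + \frac{1}{3} \right)} - 240 y^{3} - 120 y^{3} \log{\left(2 \right)} - 40 y \log{\left(y^{2} + \frac{1}{3} \right)} - 120 y - 40 y \log{\left(2 \right)}}{9 y^{2} \sqrt{2 y^{2} + 1} + 3 \sqrt{2 y^{2} + 1}}, which equals f(y).
F(5) = - \frac{20 \sqrt{51} \log{\left(\frac{152}{3} \right)}}{3}; F(1) = - \frac{20 \sqrt{3} \log{\left(\frac{8}{3} \right)}}{3}.
Integral = F(5) - F(1) = - \frac{20 \sqrt{51} \log{\left(\frac{152}{3} \right)}}{3} + \frac{20 \sqrt{3} \log{\left(\frac{8}{3} \right)}}{3}.

Antiderivative: F(y) = - \frac{20 \sqrt{2 y^{2} + 1} \log{\left(2 y^{2} + \frac{2}{3} \right)}}{3}; value = - \frac{20 \sqrt{51} \log{\left(\frac{152}{3} \right)}}{3} + \frac{20 \sqrt{3} \log{\left(\frac{8}{3} \right)}}{3}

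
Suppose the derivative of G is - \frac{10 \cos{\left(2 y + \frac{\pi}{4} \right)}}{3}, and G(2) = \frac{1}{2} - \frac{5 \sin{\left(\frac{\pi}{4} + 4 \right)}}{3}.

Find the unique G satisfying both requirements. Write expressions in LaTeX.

G(y) = \frac{1}{2} - \frac{5 \sin{\left(2 y + \frac{\pi}{4} \right)}}{3}

A candidate passes only if d/dy[G] lands on the given G'(y) exactly.
A general antiderivative is - \frac{5 \sin{\left(2 y + \frac{\pi}{4} \right)}}{3} + C.
The condition gives C = \frac{1}{2} - \frac{5 \sin{\left(\frac{\pi}{4} + 4 \right)}}{3} - (- \frac{5 \sin{\left(\frac{\pi}{4} + 4 \right)}}{3}) = \frac{1}{2}.
So G(y) = \frac{1}{2} - \frac{5 \sin{\left(2 y + \frac{\pi}{4} \right)}}{3}.
Check: d/dy[\frac{1}{2} - \frac{5 \sin{\left(2 y + \frac{\pi}{4} \right)}}{3}] = - \frac{10 \cos{\left(2 y + \frac{\pi}{4} \right)}}{3} = G'(y).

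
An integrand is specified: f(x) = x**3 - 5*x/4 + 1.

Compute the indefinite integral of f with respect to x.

F(x) = x**4/4 - 5*x**2/8 + x + C

The integrand splits into summands that can be handled one at a time.
Check: d/dx[x**4/4 - 5*x**2/8 + x] = x**3 - 5*x/4 + 1 = f(x).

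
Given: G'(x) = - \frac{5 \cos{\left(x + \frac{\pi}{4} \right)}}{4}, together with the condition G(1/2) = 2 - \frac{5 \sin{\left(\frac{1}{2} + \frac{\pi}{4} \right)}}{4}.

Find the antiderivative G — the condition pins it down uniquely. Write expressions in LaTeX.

G(x) = 2 - \frac{5 \sin{\left(x + \frac{\pi}{4} \right)}}{4}

Differentiate the proposed G(x) back; it has to land on the given G'(x).
A general antiderivative is - \frac{5 \sin{\left(x + \frac{\pi}{4} \right)}}{4} + C.
The condition gives C = 2 - \frac{5 \sin{\left(\frac{1}{2} + \frac{\pi}{4} \right)}}{4} - (- \frac{5 \sin{\left(\frac{1}{2} + \frac{\pi}{4} \right)}}{4}) = 2.
So G(x) = 2 - \frac{5 \sin{\left(x + \frac{\pi}{4} \right)}}{4}.
Check: d/dx[2 - \frac{5 \sin{\left(x + \frac{\pi}{4} \right)}}{4}] = - \frac{5 \cos{\left(x + \frac{\pi}{4} \right)}}{4} = G'(x).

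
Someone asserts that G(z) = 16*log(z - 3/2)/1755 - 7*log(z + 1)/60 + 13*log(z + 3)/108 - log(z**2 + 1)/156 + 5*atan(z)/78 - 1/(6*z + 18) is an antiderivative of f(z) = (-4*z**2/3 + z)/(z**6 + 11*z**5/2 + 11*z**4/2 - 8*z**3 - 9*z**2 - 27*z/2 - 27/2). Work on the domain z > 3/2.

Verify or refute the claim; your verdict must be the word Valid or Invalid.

d/dz[G] = (8*z**2 - 6*z)/(6*z**6 + 33*z**5 + 33*z**4 - 48*z**3 - 54*z**2 - 81*z - 81)
d/dz[G] - f(z) = (16*z**2 - 12*z)/(6*z**6 + 33*z**5 + 33*z**4 - 48*z**3 - 54*z**2 - 81*z - 81) != 0.

Invalid: d/dz[G] - f = (16*z**2 - 12*z)/(6*z**6 + 33*z**5 + 33*z**4 - 48*z**3 - 54*z**2 - 81*z - 81), which is not 0.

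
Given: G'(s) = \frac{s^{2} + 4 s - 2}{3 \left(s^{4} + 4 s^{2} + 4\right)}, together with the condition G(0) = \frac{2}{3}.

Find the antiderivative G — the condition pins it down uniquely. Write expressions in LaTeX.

Recognize the product-rule pattern: G'(s) = u'v + uv' with u = \frac{1}{3 s^{2} + 6}, v = - s - 2, so integration by parts undoes it.
A general antiderivative is \frac{- s - 2}{3 s^{2} + 6} + C.
The condition gives C = \frac{2}{3} - (- \frac{1}{3}) = 1.
So G(s) = \frac{3 s^{2} - s + 4}{3 \left(s^{2} + 2\right)}.
Check: d/ds[\frac{3 s^{2} - s + 4}{3 \left(s^{2} + 2\right)}] = \frac{s^{2} + 4 s - 2}{3 s^{4} + 12 s^{2} + 12}, which equals G'(s).

G(s) = \frac{3 s^{2} - s + 4}{3 \left(s^{2} + 2\right)}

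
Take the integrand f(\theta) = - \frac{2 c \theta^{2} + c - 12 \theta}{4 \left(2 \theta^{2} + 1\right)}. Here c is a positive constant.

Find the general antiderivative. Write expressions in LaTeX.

F(\theta) = - \frac{c \theta}{4} + \frac{3 \log{\left(4 \theta^{2} + 2 \right)}}{4} + C

An antiderivative F(\theta) passes only if d/d\theta[F] lands on f(\theta) exactly.
Check: d/d\theta[- \frac{c \theta}{4} + \frac{3 \log{\left(4 \theta^{2} + 2 \right)}}{4}] = \frac{- 2 c \theta^{2} - c + 12 \theta}{8 \theta^{2} + 4}, which equals f(\theta).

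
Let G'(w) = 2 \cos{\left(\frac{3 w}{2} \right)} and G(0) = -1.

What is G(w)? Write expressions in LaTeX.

A candidate passes only if d/dw[G] lands on the given G'(w) exactly.
A general antiderivative is \frac{4 \sin{\left(\frac{3 w}{2} \right)}}{3} + C.
The condition gives C = -1 - (0) = -1.
So G(w) = \frac{4 \sin{\left(\frac{3 w}{2} \right)} - 3}{3}.
Check: d/dw[\frac{4 \sin{\left(\frac{3 w}{2} \right)} - 3}{3}] = 2 \cos{\left(\frac{3 w}{2} \right)} = G'(w).

G(w) = \frac{4 \sin{\left(\frac{3 w}{2} \right)} - 3}{3}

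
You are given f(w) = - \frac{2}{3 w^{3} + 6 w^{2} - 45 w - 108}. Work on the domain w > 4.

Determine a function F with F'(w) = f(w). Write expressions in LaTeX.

Factor the denominator (3 \left(w - 4\right) \left(w + 3\right)^{2}) and decompose: f = \frac{2}{147 \left(w + 3\right)} + \frac{2}{21 \left(w + 3\right)^{2}} - \frac{2}{147 \left(w - 4\right)}; each piece integrates to a log, atan, or power term.
Check: d/dw[- \frac{2 \log{\left(w - 4 \right)}}{147} + \frac{2 \log{\left(w + 3 \right)}}{147} - \frac{2}{21 w + 63}] = - \frac{2}{3 w^{3} + 6 w^{2} - 45 w - 108} = f(w).

An antiderivative is F(w) = - \frac{2 \log{\left(w - 4 \right)}}{147} + \frac{2 \log{\left(w + 3 \right)}}{147} - \frac{2}{21 w + 63}.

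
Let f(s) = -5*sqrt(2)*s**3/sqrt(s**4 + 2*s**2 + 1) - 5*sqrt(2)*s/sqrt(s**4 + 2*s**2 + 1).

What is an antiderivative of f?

f matches the chain-rule pattern g'(h)*h' with inner function h(s) = s**4/2 + s**2 + 1/2; substituting u = h(s) collapses the integral.
Check: d/ds[-5*sqrt(s**4/2 + s**2 + 1/2)] = (-5*sqrt(2)*s**3 - 5*sqrt(2)*s)/sqrt(s**4 + 2*s**2 + 1), which equals f(s).

An antiderivative is F(s) = -5*sqrt(s**4/2 + s**2 + 1/2).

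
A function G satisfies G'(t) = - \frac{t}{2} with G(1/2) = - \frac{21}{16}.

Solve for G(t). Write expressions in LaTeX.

For G(t) to be correct, d/dt[G] must agree with the stated G'(t) identically.
A general antiderivative is - \frac{t^{2}}{4} - \frac{5}{4} + C.
The condition gives C = - \frac{21}{16} - (- \frac{21}{16}) = 0.
So G(t) = - \frac{t^{2}}{4} - \frac{5}{4}.
Check: d/dt[- \frac{t^{2}}{4} - \frac{5}{4}] = - \frac{t}{2} = G'(t).

G(t) = - \frac{t^{2}}{4} - \frac{5}{4}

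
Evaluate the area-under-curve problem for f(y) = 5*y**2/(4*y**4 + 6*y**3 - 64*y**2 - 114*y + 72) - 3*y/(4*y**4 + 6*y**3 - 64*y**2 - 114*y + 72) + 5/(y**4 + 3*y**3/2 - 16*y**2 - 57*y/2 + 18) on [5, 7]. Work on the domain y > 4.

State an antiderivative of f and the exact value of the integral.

Antiderivative: F(y) = 44*log(y - 4)/343 - 79*log(y - 1/2)/686 - 9*log(y + 3)/686 - 37/(49*y + 147); value = -79*log(13/2)/686 - 9*log(10)/686 + 37/1960 + 9*log(8)/686 + 44*log(3)/343 + 79*log(9/2)/686

Factor the denominator (2*(y - 4)*(y + 3)**2*(2*y - 1)) and decompose: f = -79/(343*(2*y - 1)) - 9/(686*(y + 3)) + 37/(49*(y + 3)**2) + 44/(343*(y - 4)); each piece integrates to a log, atan, or power term.
F(y) = 44*log(y - 4)/343 - 79*log(y - 1/2)/686 - 9*log(y + 3)/686 - 37/(49*y + 147) is an antiderivative of f.
Check: d/dy[44*log(y - 4)/343 - 79*log(y - 1/2)/686 - 9*log(y + 3)/686 - 37/(49*y + 147)] = (5*y**2 - 3*y + 20)/(4*y**4 + 6*y**3 - 64*y**2 - 114*y + 72), which equals f(y).
F(7) = -79*log(13/2)/686 - 37/490 - 9*log(10)/686 + 44*log(3)/343; F(5) = -79*log(9/2)/686 - 37/392 - 9*log(8)/686.
Integral = F(7) - F(5) = -79*log(13/2)/686 - 9*log(10)/686 + 37/1960 + 9*log(8)/686 + 44*log(3)/343 + 79*log(9/2)/686.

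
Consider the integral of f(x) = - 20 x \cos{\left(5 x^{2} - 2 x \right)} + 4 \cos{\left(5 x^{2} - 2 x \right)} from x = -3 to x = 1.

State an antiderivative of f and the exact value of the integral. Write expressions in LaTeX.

Antiderivative: F(x) = - 2 \sin{\left(5 x^{2} - 2 x \right)}; value = - 2 \sin{\left(3 \right)} + 2 \sin{\left(51 \right)}

The substitution u = 5 x^{2} - 2 x works: f is exactly (dF/du)*(du/dx) for that inner function.
F(x) = - 2 \sin{\left(5 x^{2} - 2 x \right)} is an antiderivative of f.
Check: d/dx[- 2 \sin{\left(5 x^{2} - 2 x \right)}] = - 20 x \cos{\left(5 x^{2} - 2 x \right)} + 4 \cos{\left(5 x^{2} - 2 x \right)} = f(x).
F(1) = - 2 \sin{\left(3 \right)}; F(-3) = - 2 \sin{\left(51 \right)}.
Integral = F(1) - F(-3) = - 2 \sin{\left(3 \right)} + 2 \sin{\left(51 \right)}.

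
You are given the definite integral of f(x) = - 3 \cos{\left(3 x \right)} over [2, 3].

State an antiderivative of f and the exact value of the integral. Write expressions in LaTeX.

Antiderivative: F(x) = - \sin{\left(3 x \right)}; value = - \sin{\left(9 \right)} + \sin{\left(6 \right)}

Check any antiderivative F(x) by computing F'(x) and comparing it with f(x).
F(x) = - \sin{\left(3 x \right)} is an antiderivative of f.
Check: d/dx[- \sin{\left(3 x \right)}] = - 3 \cos{\left(3 x \right)} = f(x).
F(3) = - \sin{\left(9 \right)}; F(2) = - \sin{\left(6 \right)}.
Integral = F(3) - F(2) = - \sin{\left(9 \right)} + \sin{\left(6 \right)}.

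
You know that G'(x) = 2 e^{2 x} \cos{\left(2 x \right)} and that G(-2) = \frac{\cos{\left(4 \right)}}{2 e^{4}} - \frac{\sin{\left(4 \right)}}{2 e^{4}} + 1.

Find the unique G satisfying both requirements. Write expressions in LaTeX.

Check a candidate G(x) by differentiating: d/dx[G] must match the given G'(x).
A general antiderivative is \frac{e^{2 x} \sin{\left(2 x \right)}}{2} + \frac{e^{2 x} \cos{\left(2 x \right)}}{2} + C.
The condition gives C = \frac{\cos{\left(4 \right)}}{2 e^{4}} - \frac{\sin{\left(4 \right)}}{2 e^{4}} + 1 - (\frac{\cos{\left(4 \right)}}{2 e^{4}} - \frac{\sin{\left(4 \right)}}{2 e^{4}}) = 1.
So G(x) = \frac{e^{2 x} \sin{\left(2 x \right)}}{2} + \frac{e^{2 x} \cos{\left(2 x \right)}}{2} + 1.
Check: d/dx[\frac{e^{2 x} \sin{\left(2 x \right)}}{2} + \frac{e^{2 x} \cos{\left(2 x \right)}}{2} + 1] = 2 e^{2 x} \cos{\left(2 x \right)} = G'(x).

G(x) = \frac{e^{2 x} \sin{\left(2 x \right)}}{2} + \frac{e^{2 x} \cos{\left(2 x \right)}}{2} + 1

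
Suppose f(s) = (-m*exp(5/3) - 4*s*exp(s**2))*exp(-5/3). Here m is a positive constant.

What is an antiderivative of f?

A first test for any F(s): its s-derivative must equal f(s) identically.
Check: d/ds[-m*s - 2*exp(-5/3)*exp(s**2)] = (-m*exp(5/3) - 4*s*exp(s**2))*exp(-5/3) = f(s).

An antiderivative is F(s) = -m*s - 2*exp(-5/3)*exp(s**2).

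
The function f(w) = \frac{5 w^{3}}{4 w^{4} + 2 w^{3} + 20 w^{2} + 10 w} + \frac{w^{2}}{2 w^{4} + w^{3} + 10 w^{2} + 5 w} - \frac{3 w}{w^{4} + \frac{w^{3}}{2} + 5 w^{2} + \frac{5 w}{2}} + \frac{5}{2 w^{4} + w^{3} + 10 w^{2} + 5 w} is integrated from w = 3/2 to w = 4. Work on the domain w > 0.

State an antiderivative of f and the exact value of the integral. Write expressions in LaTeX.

Factor the denominator (2 w \left(2 w + 1\right) \left(w^{2} + 5\right)) and decompose: f = \frac{37 \left(2 w - 1\right)}{42 \left(w^{2} + 5\right)} - \frac{127}{42 \left(2 w + 1\right)} + \frac{1}{w}; each piece integrates to a log, atan, or power term.
F(w) = - \frac{- 420 \log{\left(w \right)} + 635 \log{\left(w + \frac{1}{2} \right)} - 370 \log{\left(w^{2} + 5 \right)} + 74 \sqrt{5} \operatorname{atan}{\left(\frac{\sqrt{5} w}{5} \right)}}{420} is an antiderivative of f.
Check: d/dw[- \frac{- 420 \log{\left(w \right)} + 635 \log{\left(w + \frac{1}{2} \right)} - 370 \log{\left(w^{2} + 5 \right)} + 74 \sqrt{5} \operatorname{atan}{\left(\frac{\sqrt{5} w}{5} \right)}}{420}] = \frac{5 w^{3} + 2 w^{2} - 12 w + 10}{4 w^{4} + 2 w^{3} + 20 w^{2} + 10 w}, which equals f(w).
F(4) = - \frac{127 \log{\left(\frac{9}{2} \right)}}{84} - \frac{37 \sqrt{5} \operatorname{atan}{\left(\frac{4 \sqrt{5}}{5} \right)}}{210} + \log{\left(4 \right)} + \frac{37 \log{\left(21 \right)}}{42}; F(3/2) = - \frac{127 \log{\left(2 \right)}}{84} - \frac{37 \sqrt{5} \operatorname{atan}{\left(\frac{3 \sqrt{5}}{10} \right)}}{210} + \log{\left(\frac{3}{2} \right)} + \frac{37 \log{\left(\frac{29}{4} \right)}}{42}.
Integral = F(4) - F(3/2) = - \frac{127 \log{\left(\frac{9}{2} \right)}}{84} - \frac{37 \log{\left(\frac{29}{4} \right)}}{42} - \frac{37 \sqrt{5} \operatorname{atan}{\left(\frac{4 \sqrt{5}}{5} \right)}}{210} - \log{\left(\frac{3}{2} \right)} + \frac{37 \sqrt{5} \operatorname{atan}{\left(\frac{3 \sqrt{5}}{10} \right)}}{210} + \frac{127 \log{\left(2 \right)}}{84} + \log{\left(4 \right)} + \frac{37 \log{\left(21 \right)}}{42}.

Antiderivative: F(w) = - \frac{- 420 \log{\left(w \right)} + 635 \log{\left(w + \frac{1}{2} \right)} - 370 \log{\left(w^{2} + 5 \right)} + 74 \sqrt{5} \operatorname{atan}{\left(\frac{\sqrt{5} w}{5} \right)}}{420}; value = - \frac{127 \log{\left(\frac{9}{2} \right)}}{84} - \frac{37 \log{\left(\frac{29}{4} \right)}}{42} - \frac{37 \sqrt{5} \operatorname{atan}{\left(\frac{4 \sqrt{5}}{5} \right)}}{210} - \log{\left(\frac{3}{2} \right)} + \frac{37 \sqrt{5} \operatorname{atan}{\left(\frac{3 \sqrt{5}}{10} \right)}}{210} + \frac{127 \log{\left(2 \right)}}{84} + \log{\left(4 \right)} + \frac{37 \log{\left(21 \right)}}{42}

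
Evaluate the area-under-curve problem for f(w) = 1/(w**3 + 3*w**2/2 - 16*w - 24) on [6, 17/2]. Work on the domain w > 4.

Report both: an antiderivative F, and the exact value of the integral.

Antiderivative: F(w) = (5*log(w - 4) - 16*log(w + 3/2) + 11*log(w + 4))/220; value = -27*log(10)/220 - log(2)/44 + log(9/2)/44 + log(25/2)/20 + 4*log(15/2)/55

The denominator factors as (w - 4)*(w + 4)*(2*w + 3); partial fractions split f into directly integrable pieces: -8/(55*(2*w + 3)) + 1/(20*(w + 4)) + 1/(44*(w - 4)).
F(w) = (5*log(w - 4) - 16*log(w + 3/2) + 11*log(w + 4))/220 is an antiderivative of f.
Check: d/dw[(5*log(w - 4) - 16*log(w + 3/2) + 11*log(w + 4))/220] = 2/(2*w**3 + 3*w**2 - 32*w - 48), which equals f(w).
F(17/2) = -4*log(10)/55 + log(9/2)/44 + log(25/2)/20; F(6) = -4*log(15/2)/55 + log(2)/44 + log(10)/20.
Integral = F(17/2) - F(6) = -27*log(10)/220 - log(2)/44 + log(9/2)/44 + log(25/2)/20 + 4*log(15/2)/55.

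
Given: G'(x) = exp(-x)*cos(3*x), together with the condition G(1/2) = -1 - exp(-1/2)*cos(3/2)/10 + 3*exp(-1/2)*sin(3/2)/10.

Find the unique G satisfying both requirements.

G(x) = -1 + 3*exp(-x)*sin(3*x)/10 - exp(-x)*cos(3*x)/10

Recover the given G'(x) by differentiating a candidate G(x); any mismatch rules it out.
A general antiderivative is 3*exp(-x)*sin(3*x)/10 - exp(-x)*cos(3*x)/10 + C.
The condition gives C = -1 - exp(-1/2)*cos(3/2)/10 + 3*exp(-1/2)*sin(3/2)/10 - (-exp(-1/2)*cos(3/2)/10 + 3*exp(-1/2)*sin(3/2)/10) = -1.
So G(x) = -1 + 3*exp(-x)*sin(3*x)/10 - exp(-x)*cos(3*x)/10.
Check: d/dx[-1 + 3*exp(-x)*sin(3*x)/10 - exp(-x)*cos(3*x)/10] = exp(-x)*cos(3*x) = G'(x).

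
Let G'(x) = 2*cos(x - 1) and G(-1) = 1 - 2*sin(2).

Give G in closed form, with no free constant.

G(x) = 2*sin(x - 1) + 1

A first test for any G(x): its x-derivative must equal the given G'(x).
A general antiderivative is 2*sin(x - 1) + C.
The condition gives C = 1 - 2*sin(2) - (-2*sin(2)) = 1.
So G(x) = 2*sin(x - 1) + 1.
Check: d/dx[2*sin(x - 1) + 1] = 2*cos(x - 1) = G'(x).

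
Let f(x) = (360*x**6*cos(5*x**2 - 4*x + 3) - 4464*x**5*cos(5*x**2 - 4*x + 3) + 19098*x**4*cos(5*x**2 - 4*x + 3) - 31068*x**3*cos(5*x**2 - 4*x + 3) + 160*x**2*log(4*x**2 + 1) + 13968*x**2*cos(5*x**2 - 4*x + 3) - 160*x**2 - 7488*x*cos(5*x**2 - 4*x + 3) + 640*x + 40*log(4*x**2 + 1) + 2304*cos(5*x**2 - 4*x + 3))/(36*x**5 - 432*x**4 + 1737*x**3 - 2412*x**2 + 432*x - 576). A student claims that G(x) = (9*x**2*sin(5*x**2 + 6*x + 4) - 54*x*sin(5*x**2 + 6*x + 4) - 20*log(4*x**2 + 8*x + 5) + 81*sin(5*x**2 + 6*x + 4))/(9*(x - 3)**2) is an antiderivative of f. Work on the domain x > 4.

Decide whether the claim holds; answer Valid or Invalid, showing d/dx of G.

Invalid: d/dx[G] - f = (-1440*x**11*cos(5*x**2 - 4*x + 3) + 1440*x**11*cos(5*x**2 + 6*x + 4) + 27936*x**10*cos(5*x**2 - 4*x + 3) - 26496*x**10*cos(5*x**2 + 6*x + 4) - 216144*x**9*cos(5*x**2 - 4*x + 3) + 188784*x**9*cos(5*x**2 + 6*x + 4) + 819360*x**8*cos(5*x**2 - 4*x + 3) - 614160*x**8*cos(5*x**2 + 6*x + 4) - 640*x**7*log(4*x**2 + 1) + 640*x**7*log(4*x**2 + 8*x + 5) - 1398402*x**7*cos(5*x**2 - 4*x + 3) + 661122*x**7*cos(5*x**2 + 6*x + 4) + 4480*x**6*log(4*x**2 + 1) - 6400*x**6*log(4*x**2 + 8*x + 5) + 178686*x**6*cos(5*x**2 - 4*x + 3) + 924804*x**6*cos(5*x**2 + 6*x + 4) + 1920*x**6 - 6720*x**5*log(4*x**2 + 1) + 16320*x**5*log(4*x**2 + 8*x + 5) + 2110014*x**5*cos(5*x**2 - 4*x + 3) - 1847304*x**5*cos(5*x**2 + 6*x + 4) - 19840*x**5 - 8960*x**4*log(4*x**2 + 1) + 9280*x**4*log(4*x**2 + 8*x + 5) - 446742*x**4*cos(5*x**2 - 4*x + 3) - 1558188*x**4*cos(5*x**2 + 6*x + 4) + 65440*x**4 + 11320*x**3*log(4*x**2 + 1) - 39480*x**3*log(4*x**2 + 8*x + 5) - 2685492*x**3*cos(5*x**2 - 4*x + 3) + 2330262*x**3*cos(5*x**2 + 6*x + 4) - 54080*x**3 + 19080*x**2*log(4*x**2 + 1) - 48480*x**2*log(4*x**2 + 8*x + 5) + 1134000*x**2*cos(5*x**2 - 4*x + 3) + 1409400*x**2*cos(5*x**2 + 6*x + 4) - 72800*x**2 + 3240*x*log(4*x**2 + 1) - 10880*x*log(4*x**2 + 8*x + 5) - 824256*x*cos(5*x**2 - 4*x + 3) + 707616*x*cos(5*x**2 + 6*x + 4) + 88960*x + 5400*log(4*x**2 + 1) - 12800*log(4*x**2 + 8*x + 5) + 311040*cos(5*x**2 - 4*x + 3) + 466560*cos(5*x**2 + 6*x + 4) - 30720)/(144*x**10 - 2736*x**9 + 20520*x**8 - 73728*x**7 + 110349*x**6 + 26271*x**5 - 200493*x**4 - 35523*x**3 + 254340*x**2 - 11664*x + 77760), which is not 0.

d/dx[G] = (360*x**6*cos(5*x**2 + 6*x + 4) - 2304*x**5*cos(5*x**2 + 6*x + 4) + 2178*x**4*cos(5*x**2 + 6*x + 4) + 7884*x**3*cos(5*x**2 + 6*x + 4) + 160*x**2*log(4*x**2 + 8*x + 5) - 3888*x**2*cos(5*x**2 + 6*x + 4) - 160*x**2 + 320*x*log(4*x**2 + 8*x + 5) - 16524*x*cos(5*x**2 + 6*x + 4) + 320*x + 200*log(4*x**2 + 8*x + 5) - 7290*cos(5*x**2 + 6*x + 4) + 480)/(36*x**5 - 252*x**4 + 369*x**3 + 567*x**2 - 729*x - 1215)
d/dx[G] - f(x) = (-1440*x**11*cos(5*x**2 - 4*x + 3) + 1440*x**11*cos(5*x**2 + 6*x + 4) + 27936*x**10*cos(5*x**2 - 4*x + 3) - 26496*x**10*cos(5*x**2 + 6*x + 4) - 216144*x**9*cos(5*x**2 - 4*x + 3) + 188784*x**9*cos(5*x**2 + 6*x + 4) + 819360*x**8*cos(5*x**2 - 4*x + 3) - 614160*x**8*cos(5*x**2 + 6*x + 4) - 640*x**7*log(4*x**2 + 1) + 640*x**7*log(4*x**2 + 8*x + 5) - 1398402*x**7*cos(5*x**2 - 4*x + 3) + 661122*x**7*cos(5*x**2 + 6*x + 4) + 4480*x**6*log(4*x**2 + 1) - 6400*x**6*log(4*x**2 + 8*x + 5) + 178686*x**6*cos(5*x**2 - 4*x + 3) + 924804*x**6*cos(5*x**2 + 6*x + 4) + 1920*x**6 - 6720*x**5*log(4*x**2 + 1) + 16320*x**5*log(4*x**2 + 8*x + 5) + 2110014*x**5*cos(5*x**2 - 4*x + 3) - 1847304*x**5*cos(5*x**2 + 6*x + 4) - 19840*x**5 - 8960*x**4*log(4*x**2 + 1) + 9280*x**4*log(4*x**2 + 8*x + 5) - 446742*x**4*cos(5*x**2 - 4*x + 3) - 1558188*x**4*cos(5*x**2 + 6*x + 4) + 65440*x**4 + 11320*x**3*log(4*x**2 + 1) - 39480*x**3*log(4*x**2 + 8*x + 5) - 2685492*x**3*cos(5*x**2 - 4*x + 3) + 2330262*x**3*cos(5*x**2 + 6*x + 4) - 54080*x**3 + 19080*x**2*log(4*x**2 + 1) - 48480*x**2*log(4*x**2 + 8*x + 5) + 1134000*x**2*cos(5*x**2 - 4*x + 3) + 1409400*x**2*cos(5*x**2 + 6*x + 4) - 72800*x**2 + 3240*x*log(4*x**2 + 1) - 10880*x*log(4*x**2 + 8*x + 5) - 824256*x*cos(5*x**2 - 4*x + 3) + 707616*x*cos(5*x**2 + 6*x + 4) + 88960*x + 5400*log(4*x**2 + 1) - 12800*log(4*x**2 + 8*x + 5) + 311040*cos(5*x**2 - 4*x + 3) + 466560*cos(5*x**2 + 6*x + 4) - 30720)/(144*x**10 - 2736*x**9 + 20520*x**8 - 73728*x**7 + 110349*x**6 + 26271*x**5 - 200493*x**4 - 35523*x**3 + 254340*x**2 - 11664*x + 77760) != 0.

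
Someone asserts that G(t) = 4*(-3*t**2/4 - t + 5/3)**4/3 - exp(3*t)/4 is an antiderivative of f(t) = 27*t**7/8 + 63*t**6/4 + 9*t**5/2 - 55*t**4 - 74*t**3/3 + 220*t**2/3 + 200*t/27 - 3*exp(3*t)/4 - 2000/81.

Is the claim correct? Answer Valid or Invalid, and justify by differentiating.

d/dt[G] = 27*t**7/8 + 63*t**6/4 + 9*t**5/2 - 55*t**4 - 74*t**3/3 + 220*t**2/3 + 200*t/27 - 3*exp(3*t)/4 - 2000/81
This equals f(t) exactly, so the claim holds.

Valid - the claim checks out under differentiation.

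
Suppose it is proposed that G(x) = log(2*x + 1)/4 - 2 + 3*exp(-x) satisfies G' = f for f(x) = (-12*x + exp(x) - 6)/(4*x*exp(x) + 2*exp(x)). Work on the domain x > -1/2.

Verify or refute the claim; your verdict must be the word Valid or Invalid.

d/dx[G] = (-12*x + exp(x) - 6)/(4*x*exp(x) + 2*exp(x))
This equals f(x) exactly, so the claim holds.

Valid - differentiating G returns exactly f.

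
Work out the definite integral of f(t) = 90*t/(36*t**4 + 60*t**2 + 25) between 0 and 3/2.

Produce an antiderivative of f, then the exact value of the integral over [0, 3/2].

Antiderivative: F(t) = -15/(2*(6*t**2 + 5)); value = 81/74

f matches the chain-rule pattern g'(h)*h' with inner function h(t) = 2*t**2 + 5/3; substituting u = h(t) collapses the integral.
F(t) = -15/(2*(6*t**2 + 5)) is an antiderivative of f.
Check: d/dt[-15/(2*(6*t**2 + 5))] = 90*t/(36*t**4 + 60*t**2 + 25) = f(t).
F(3/2) = -15/37; F(0) = -3/2.
Integral = F(3/2) - F(0) = 81/74.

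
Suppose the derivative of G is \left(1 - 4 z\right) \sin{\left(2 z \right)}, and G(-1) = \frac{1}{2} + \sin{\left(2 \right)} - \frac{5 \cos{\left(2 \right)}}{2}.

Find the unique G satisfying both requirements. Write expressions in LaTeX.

A candidate passes only if d/dz[G] lands on the given G'(z) exactly.
A general antiderivative is 2 z \cos{\left(2 z \right)} - \sin{\left(2 z \right)} - \frac{\cos{\left(2 z \right)}}{2} + C.
The condition gives C = \frac{1}{2} + \sin{\left(2 \right)} - \frac{5 \cos{\left(2 \right)}}{2} - (\sin{\left(2 \right)} - \frac{5 \cos{\left(2 \right)}}{2}) = \frac{1}{2}.
So G(z) = 2 z \cos{\left(2 z \right)} - \sin{\left(2 z \right)} - \frac{\cos{\left(2 z \right)}}{2} + \frac{1}{2}.
Check: d/dz[2 z \cos{\left(2 z \right)} - \sin{\left(2 z \right)} - \frac{\cos{\left(2 z \right)}}{2} + \frac{1}{2}] = - 4 z \sin{\left(2 z \right)} + \sin{\left(2 z \right)}, which equals G'(z).

G(z) = 2 z \cos{\left(2 z \right)} - \sin{\left(2 z \right)} - \frac{\cos{\left(2 z \right)}}{2} + \frac{1}{2}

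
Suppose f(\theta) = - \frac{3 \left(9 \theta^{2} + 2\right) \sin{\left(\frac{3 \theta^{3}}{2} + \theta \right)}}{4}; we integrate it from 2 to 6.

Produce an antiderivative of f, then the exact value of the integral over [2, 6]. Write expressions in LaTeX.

The substitution u = \frac{3 \theta^{3}}{2} + \theta works: f is exactly (dF/du)*(du/d\theta) for that inner function.
F(\theta) = \frac{3 \cos{\left(\frac{3 \theta^{3}}{2} + \theta \right)}}{2} is an antiderivative of f.
Check: d/d\theta[\frac{3 \cos{\left(\frac{3 \theta^{3}}{2} + \theta \right)}}{2}] = - \frac{27 \theta^{2} \sin{\left(\frac{3 \theta^{3}}{2} + \theta \right)}}{4} - \frac{3 \sin{\left(\frac{3 \theta^{3}}{2} + \theta \right)}}{2}, which equals f(\theta).
F(6) = \frac{3 \cos{\left(330 \right)}}{2}; F(2) = \frac{3 \cos{\left(14 \right)}}{2}.
Integral = F(6) - F(2) = \frac{3 \cos{\left(330 \right)}}{2} - \frac{3 \cos{\left(14 \right)}}{2}.

Antiderivative: F(\theta) = \frac{3 \cos{\left(\frac{3 \theta^{3}}{2} + \theta \right)}}{2}; value = \frac{3 \cos{\left(330 \right)}}{2} - \frac{3 \cos{\left(14 \right)}}{2}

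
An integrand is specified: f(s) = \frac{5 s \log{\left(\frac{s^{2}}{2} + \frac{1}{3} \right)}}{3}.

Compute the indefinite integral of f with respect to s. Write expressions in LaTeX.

F(s) = \frac{5 s^{2} \log{\left(\frac{s^{2}}{2} + \frac{1}{3} \right)}}{6} - \frac{5 s^{2}}{6} + \frac{5 \log{\left(3 s^{2} + 2 \right)}}{9} + C

Since d/ds undoes antidifferentiation here, F'(s) = f(s) is required of F(s).
Check: d/ds[\frac{5 s^{2} \log{\left(\frac{s^{2}}{2} + \frac{1}{3} \right)}}{6} - \frac{5 s^{2}}{6} + \frac{5 \log{\left(3 s^{2} + 2 \right)}}{9}] = \frac{5 s \log{\left(3 s^{2} + 2 \right)}}{3} - \frac{5 s \log{\left(6 \right)}}{3}, which equals f(s).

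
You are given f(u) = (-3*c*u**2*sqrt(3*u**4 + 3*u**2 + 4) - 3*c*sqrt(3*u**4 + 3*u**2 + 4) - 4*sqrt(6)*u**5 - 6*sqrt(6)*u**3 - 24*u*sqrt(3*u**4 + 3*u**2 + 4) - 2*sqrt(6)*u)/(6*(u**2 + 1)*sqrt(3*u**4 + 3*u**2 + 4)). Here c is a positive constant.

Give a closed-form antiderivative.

An antiderivative is F(u) = -c*u/2 - 2*sqrt(u**4/2 + u**2/2 + 2/3)/3 - 2*log(u**2/2 + 1/2).

A candidate is checked by its d/du: the result must match f(u).
Check: d/du[-c*u/2 - 2*sqrt(u**4/2 + u**2/2 + 2/3)/3 - 2*log(u**2/2 + 1/2)] = (-3*c*u**2*sqrt(3*u**4 + 3*u**2 + 4) - 3*c*sqrt(3*u**4 + 3*u**2 + 4) - 4*sqrt(6)*u**5 - 6*sqrt(6)*u**3 - 24*u*sqrt(3*u**4 + 3*u**2 + 4) - 2*sqrt(6)*u)/(6*u**2*sqrt(3*u**4 + 3*u**2 + 4) + 6*sqrt(3*u**4 + 3*u**2 + 4)), which equals f(u).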